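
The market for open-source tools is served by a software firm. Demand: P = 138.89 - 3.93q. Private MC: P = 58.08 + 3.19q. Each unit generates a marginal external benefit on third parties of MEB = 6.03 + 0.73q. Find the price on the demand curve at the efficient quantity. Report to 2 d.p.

Social marginal cost = private MC − MEB = 52.05 + 2.46q.
Set SMC = demand: 52.05 + 2.46q = 138.89 - 3.93q → q* = 13.5900.
Consumer price on the demand curve at q*: 138.89 − 3.93×13.5900 = 85.4813.

P = 85.48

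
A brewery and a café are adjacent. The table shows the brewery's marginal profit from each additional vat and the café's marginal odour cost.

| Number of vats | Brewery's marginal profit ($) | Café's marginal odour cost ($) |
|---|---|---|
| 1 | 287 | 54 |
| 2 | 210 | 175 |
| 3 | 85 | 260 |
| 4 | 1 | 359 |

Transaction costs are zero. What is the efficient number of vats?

2

Bargaining reaches the level where marginal profit last exceeds marginal odour cost.
That holds through level 2 (210 ≥ 175) but not at 3 (85 < 260).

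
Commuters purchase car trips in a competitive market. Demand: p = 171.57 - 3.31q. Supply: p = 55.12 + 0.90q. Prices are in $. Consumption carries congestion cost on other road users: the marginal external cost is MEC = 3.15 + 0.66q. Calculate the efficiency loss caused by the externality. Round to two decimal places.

DWL = $47.04

Market equilibrium (private): 55.12 + 0.90q = 171.57 - 3.31q → q_m = 27.6603.
Social marginal benefit = demand − MEC = 168.42 - 3.97q.
Set SMB = MC: 168.42 - 3.97q = 55.12 + 0.90q → q* = 23.2649.
The welfare-loss triangle has base |q_m − q*| and height MEC(q_m) (the vertical gap between SMB and MC is zero at q* and MEC at q_m).
DWL = ½ × 4.3954 × 21.4058 = 47.0435.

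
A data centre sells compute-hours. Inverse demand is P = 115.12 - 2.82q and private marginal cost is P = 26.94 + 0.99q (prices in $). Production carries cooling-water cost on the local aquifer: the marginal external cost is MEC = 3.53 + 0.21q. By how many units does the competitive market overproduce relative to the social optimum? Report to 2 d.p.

2.09 units

Market equilibrium (private): 26.94 + 0.99q = 115.12 - 2.82q → q_m = 23.1444.
Social marginal cost = private MC + MEC = 30.47 + 1.20q.
Set SMC = demand: 30.47 + 1.20q = 115.12 - 2.82q → q* = 21.0572.
Gap = |23.1444 − 21.0572| = 2.0872.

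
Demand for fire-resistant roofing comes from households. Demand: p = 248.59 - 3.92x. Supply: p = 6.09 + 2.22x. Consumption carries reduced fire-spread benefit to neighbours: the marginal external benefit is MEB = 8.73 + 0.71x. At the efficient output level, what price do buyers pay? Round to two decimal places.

Social marginal benefit = demand + MEB = 257.32 - 3.21x.
Set SMB = MC: 257.32 - 3.21x = 6.09 + 2.22x → x* = 46.2670.
Consumer price on the demand curve at x*: 248.59 − 3.92×46.2670 = 67.2234.

P = 67.22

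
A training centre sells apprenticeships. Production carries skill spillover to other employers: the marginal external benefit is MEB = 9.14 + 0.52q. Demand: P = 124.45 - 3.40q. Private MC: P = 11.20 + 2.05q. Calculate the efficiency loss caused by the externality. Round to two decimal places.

DWL = 40.35

Market equilibrium (private): 11.20 + 2.05q = 124.45 - 3.40q → q_m = 20.7798.
Social marginal cost = private MC − MEB = 2.06 + 1.53q.
Set SMC = demand: 2.06 + 1.53q = 124.45 - 3.40q → q* = 24.8256.
Height of the DWL triangle at q_m is demand(q_m) − SMC(q_m) = MEB(q_m) = 19.9455.
DWL = ½ × 4.0458 × 19.9455 = 40.3478.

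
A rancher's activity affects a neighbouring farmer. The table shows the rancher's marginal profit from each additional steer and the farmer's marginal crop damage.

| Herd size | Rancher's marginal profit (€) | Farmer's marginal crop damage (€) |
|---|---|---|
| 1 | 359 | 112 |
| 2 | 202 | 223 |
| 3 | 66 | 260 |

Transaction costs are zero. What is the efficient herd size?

1

Bargaining reaches the level where marginal profit last exceeds marginal crop damage.
That holds through level 1 (359 ≥ 112) but not at 2 (202 < 223).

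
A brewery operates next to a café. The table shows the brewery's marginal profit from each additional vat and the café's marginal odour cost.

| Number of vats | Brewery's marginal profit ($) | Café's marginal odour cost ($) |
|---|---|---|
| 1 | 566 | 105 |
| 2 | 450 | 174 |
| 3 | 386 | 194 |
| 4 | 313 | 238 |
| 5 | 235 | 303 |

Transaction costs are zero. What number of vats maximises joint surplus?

Bargaining reaches the level where marginal profit last exceeds marginal odour cost.
That holds through level 4 (313 ≥ 238) but not at 5 (235 < 303).

4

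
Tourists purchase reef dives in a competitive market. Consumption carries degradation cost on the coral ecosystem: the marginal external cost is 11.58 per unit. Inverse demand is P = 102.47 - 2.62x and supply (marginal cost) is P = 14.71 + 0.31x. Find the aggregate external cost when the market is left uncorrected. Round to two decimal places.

346.85

Market equilibrium (private): 14.71 + 0.31x = 102.47 - 2.62x → x_m = 29.9522.
Total external cost = MEC × x_m = 11.58 × 29.9522 = 346.8465.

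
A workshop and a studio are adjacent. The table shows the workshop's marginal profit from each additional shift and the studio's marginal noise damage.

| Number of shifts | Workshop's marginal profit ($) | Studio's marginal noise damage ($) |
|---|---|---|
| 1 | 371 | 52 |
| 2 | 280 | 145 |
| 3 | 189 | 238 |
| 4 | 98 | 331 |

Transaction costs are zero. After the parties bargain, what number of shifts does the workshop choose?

Bargaining reaches the level where marginal profit last exceeds marginal noise damage.
That holds through level 2 (280 ≥ 145) but not at 3 (189 < 238).

2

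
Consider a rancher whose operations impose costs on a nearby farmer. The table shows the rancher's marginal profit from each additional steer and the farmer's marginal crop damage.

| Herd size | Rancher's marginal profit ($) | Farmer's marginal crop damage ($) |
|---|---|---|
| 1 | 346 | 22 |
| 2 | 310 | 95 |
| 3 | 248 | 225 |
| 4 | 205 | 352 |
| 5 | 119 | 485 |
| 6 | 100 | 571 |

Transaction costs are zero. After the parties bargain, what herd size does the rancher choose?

3

Bargaining reaches the level where marginal profit last exceeds marginal crop damage.
That holds through level 3 (248 ≥ 225) but not at 4 (205 < 352).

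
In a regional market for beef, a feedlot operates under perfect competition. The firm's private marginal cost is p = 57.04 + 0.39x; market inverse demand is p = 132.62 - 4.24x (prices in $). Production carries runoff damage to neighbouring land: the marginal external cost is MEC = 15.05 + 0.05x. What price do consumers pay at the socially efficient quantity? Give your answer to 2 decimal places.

Social marginal cost = private MC + MEC = 72.09 + 0.44x.
Set SMC = demand: 72.09 + 0.44x = 132.62 - 4.24x → x* = 12.9338.
Consumer price on the demand curve at x*: 132.62 − 4.24×12.9338 = 77.7807.

P = $77.78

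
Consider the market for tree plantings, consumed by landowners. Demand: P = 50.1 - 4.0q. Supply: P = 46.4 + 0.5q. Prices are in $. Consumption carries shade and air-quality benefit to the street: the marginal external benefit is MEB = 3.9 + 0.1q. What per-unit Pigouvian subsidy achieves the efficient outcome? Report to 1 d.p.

subsidy = $4.1 per unit

Social marginal benefit = demand + MEB = 54.0 - 3.9q.
Set SMB = MC: 54.0 - 3.9q = 46.4 + 0.5q → q* = 1.7273.
The Pigouvian subsidy equals MEB at q*: 3.9 + 0.1×1.7273 = 4.0727.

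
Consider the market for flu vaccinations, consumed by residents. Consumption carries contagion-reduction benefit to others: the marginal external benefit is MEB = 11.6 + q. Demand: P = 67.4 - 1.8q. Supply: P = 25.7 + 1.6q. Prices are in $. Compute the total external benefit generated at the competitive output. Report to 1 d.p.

Market equilibrium (private): 25.7 + 1.6q = 67.4 - 1.8q → q_m = 12.2647.
Total external benefit = ∫₀^{q_m} (11.6 + 1.0q) dq = 11.6×12.2647 + ½×1.0×12.2647² = 217.4820.

$217.5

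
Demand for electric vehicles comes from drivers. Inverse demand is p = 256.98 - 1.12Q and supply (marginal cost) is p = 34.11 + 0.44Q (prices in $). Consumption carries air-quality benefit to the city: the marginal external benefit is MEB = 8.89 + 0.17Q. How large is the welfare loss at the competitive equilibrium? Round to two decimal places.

DWL = $395.94

Market equilibrium (private): 34.11 + 0.44Q = 256.98 - 1.12Q → Q_m = 142.8654.
Social marginal benefit = demand + MEB = 265.87 - 0.95Q.
Set SMB = MC: 265.87 - 0.95Q = 34.11 + 0.44Q → Q* = 166.7338.
Height of the DWL triangle at Q_m is SMB(Q_m) − MC(Q_m) = MEB(Q_m) = 33.1771.
DWL = ½ × 23.8684 × 33.1771 = 395.9421.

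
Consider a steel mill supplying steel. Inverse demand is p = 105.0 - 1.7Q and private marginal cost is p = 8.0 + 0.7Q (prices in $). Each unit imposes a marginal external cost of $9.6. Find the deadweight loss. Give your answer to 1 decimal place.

DWL = $19.2

Market equilibrium (private): 8.0 + 0.7Q = 105.0 - 1.7Q → Q_m = 40.4167.
Social marginal cost = private MC + MEC = 17.6 + 0.7Q.
Set SMC = demand: 17.6 + 0.7Q = 105.0 - 1.7Q → Q* = 36.4167.
The welfare-loss triangle has base |Q_m − Q*| and height MEC(Q_m) (the vertical gap between SMC and demand is zero at Q* and MEC at Q_m).
DWL = ½ × 4.0000 × 9.6000 = 19.2000.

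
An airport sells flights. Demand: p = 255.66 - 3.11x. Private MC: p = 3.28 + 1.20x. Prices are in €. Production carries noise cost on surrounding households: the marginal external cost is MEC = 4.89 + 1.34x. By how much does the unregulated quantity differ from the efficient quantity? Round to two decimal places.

Market equilibrium (private): 3.28 + 1.20x = 255.66 - 3.11x → x_m = 58.5568.
Social marginal cost = private MC + MEC = 8.17 + 2.54x.
Set SMC = demand: 8.17 + 2.54x = 255.66 - 3.11x → x* = 43.8035.
Gap = |58.5568 − 43.8035| = 14.7533.

14.75 units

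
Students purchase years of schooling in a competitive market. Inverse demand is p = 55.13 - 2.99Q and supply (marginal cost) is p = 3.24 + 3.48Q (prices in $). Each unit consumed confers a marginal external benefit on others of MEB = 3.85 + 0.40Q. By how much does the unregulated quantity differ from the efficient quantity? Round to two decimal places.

1.16 units

Market equilibrium (private): 3.24 + 3.48Q = 55.13 - 2.99Q → Q_m = 8.0201.
Social marginal benefit = demand + MEB = 58.98 - 2.59Q.
Set SMB = MC: 58.98 - 2.59Q = 3.24 + 3.48Q → Q* = 9.1829.
Gap = |8.0201 − 9.1829| = 1.1628.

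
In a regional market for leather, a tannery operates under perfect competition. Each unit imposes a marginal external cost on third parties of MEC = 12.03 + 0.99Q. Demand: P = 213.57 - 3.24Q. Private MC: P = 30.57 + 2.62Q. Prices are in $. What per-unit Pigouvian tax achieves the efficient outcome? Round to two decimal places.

Social marginal cost = private MC + MEC = 42.60 + 3.61Q.
Set SMC = demand: 42.60 + 3.61Q = 213.57 - 3.24Q → Q* = 24.9591.
The Pigouvian tax equals MEC at Q*: 12.03 + 0.99×24.9591 = 36.7395.

tax = $36.74 per unit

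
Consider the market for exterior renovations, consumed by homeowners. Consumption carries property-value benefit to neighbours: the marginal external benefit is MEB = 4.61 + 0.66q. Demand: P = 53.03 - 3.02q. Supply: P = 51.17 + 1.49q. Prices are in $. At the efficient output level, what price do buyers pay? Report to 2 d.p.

Social marginal benefit = demand + MEB = 57.64 - 2.36q.
Set SMB = MC: 57.64 - 2.36q = 51.17 + 1.49q → q* = 1.6805.
Consumer price on the demand curve at q*: 53.03 − 3.02×1.6805 = 47.9549.

P = $47.95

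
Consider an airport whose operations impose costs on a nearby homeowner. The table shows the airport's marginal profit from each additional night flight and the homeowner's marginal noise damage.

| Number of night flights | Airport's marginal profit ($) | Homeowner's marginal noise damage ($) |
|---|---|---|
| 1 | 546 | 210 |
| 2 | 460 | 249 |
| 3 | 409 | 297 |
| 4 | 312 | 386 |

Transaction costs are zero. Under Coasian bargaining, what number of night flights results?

Bargaining reaches the level where marginal profit last exceeds marginal noise damage.
That holds through level 3 (409 ≥ 297) but not at 4 (312 < 386).

3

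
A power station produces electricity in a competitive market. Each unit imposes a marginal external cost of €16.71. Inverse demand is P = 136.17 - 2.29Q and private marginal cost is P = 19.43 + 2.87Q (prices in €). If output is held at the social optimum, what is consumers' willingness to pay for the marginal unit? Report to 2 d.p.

Social marginal cost = private MC + MEC = 36.14 + 2.87Q.
Set SMC = demand: 36.14 + 2.87Q = 136.17 - 2.29Q → Q* = 19.3857.
Consumer price on the demand curve at Q*: 136.17 − 2.29×19.3857 = 91.7767.

P = €91.78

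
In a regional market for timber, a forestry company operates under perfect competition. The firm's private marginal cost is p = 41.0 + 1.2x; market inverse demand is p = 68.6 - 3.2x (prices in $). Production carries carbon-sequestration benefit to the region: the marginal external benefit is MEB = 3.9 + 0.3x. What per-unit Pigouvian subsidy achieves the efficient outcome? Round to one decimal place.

subsidy = $6.2 per unit

Social marginal cost = private MC − MEB = 37.1 + 0.9x.
Set SMC = demand: 37.1 + 0.9x = 68.6 - 3.2x → x* = 7.6829.
The Pigouvian subsidy equals MEB at x*: 3.9 + 0.3×7.6829 = 6.2049.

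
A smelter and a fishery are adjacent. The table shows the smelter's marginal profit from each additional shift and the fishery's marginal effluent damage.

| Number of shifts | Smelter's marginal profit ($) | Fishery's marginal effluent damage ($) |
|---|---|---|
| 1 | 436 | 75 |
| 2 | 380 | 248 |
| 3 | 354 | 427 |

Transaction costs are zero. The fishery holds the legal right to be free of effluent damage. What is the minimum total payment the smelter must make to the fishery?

$323

Efficient level: marginal profit ≥ marginal effluent damage through level 2, so k* = 2.
With the fishery holding the right, the smelter must at least compensate total damage at k*: 75 + 248 = 323.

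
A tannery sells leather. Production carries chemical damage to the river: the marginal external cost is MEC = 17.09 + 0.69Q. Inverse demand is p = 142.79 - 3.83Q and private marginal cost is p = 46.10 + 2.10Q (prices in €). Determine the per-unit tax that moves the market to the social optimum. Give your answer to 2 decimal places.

Social marginal cost = private MC + MEC = 63.19 + 2.79Q.
Set SMC = demand: 63.19 + 2.79Q = 142.79 - 3.83Q → Q* = 12.0242.
The Pigouvian tax equals MEC at Q*: 17.09 + 0.69×12.0242 = 25.3867.

tax = €25.39 per unit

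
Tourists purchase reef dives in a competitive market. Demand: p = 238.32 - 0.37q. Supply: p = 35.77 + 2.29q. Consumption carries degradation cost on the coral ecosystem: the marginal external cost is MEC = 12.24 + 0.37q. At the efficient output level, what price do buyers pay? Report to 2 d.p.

Social marginal benefit = demand − MEC = 226.08 - 0.74q.
Set SMB = MC: 226.08 - 0.74q = 35.77 + 2.29q → q* = 62.8086.
Consumer price on the demand curve at q*: 238.32 − 0.37×62.8086 = 215.0808.

P = 215.08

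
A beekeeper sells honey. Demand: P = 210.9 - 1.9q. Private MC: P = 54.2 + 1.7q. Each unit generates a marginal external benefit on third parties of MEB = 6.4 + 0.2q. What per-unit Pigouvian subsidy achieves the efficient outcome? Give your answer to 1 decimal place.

Social marginal cost = private MC − MEB = 47.8 + 1.5q.
Set SMC = demand: 47.8 + 1.5q = 210.9 - 1.9q → q* = 47.9706.
The Pigouvian subsidy equals MEB at q*: 6.4 + 0.2×47.9706 = 15.9941.

subsidy = 16.0 per unit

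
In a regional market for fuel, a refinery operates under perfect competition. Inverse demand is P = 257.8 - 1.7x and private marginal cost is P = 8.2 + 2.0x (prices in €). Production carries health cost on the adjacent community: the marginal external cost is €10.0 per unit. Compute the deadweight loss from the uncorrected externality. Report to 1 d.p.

Market equilibrium (private): 8.2 + 2.0x = 257.8 - 1.7x → x_m = 67.4595.
Social marginal cost = private MC + MEC = 18.2 + 2.0x.
Set SMC = demand: 18.2 + 2.0x = 257.8 - 1.7x → x* = 64.7568.
The welfare-loss triangle has base |x_m − x*| and height MEC(x_m) (the vertical gap between SMC and demand is zero at x* and MEC at x_m).
DWL = ½ × 2.7027 × 10.0000 = 13.5135.

DWL = €13.5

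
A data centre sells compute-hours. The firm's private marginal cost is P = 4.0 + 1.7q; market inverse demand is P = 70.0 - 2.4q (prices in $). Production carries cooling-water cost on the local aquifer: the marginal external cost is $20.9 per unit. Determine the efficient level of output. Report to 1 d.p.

Social marginal cost = private MC + MEC = 24.9 + 1.7q.
Set SMC = demand: 24.9 + 1.7q = 70.0 - 2.4q → q* = 11.0000.

q* = 11.0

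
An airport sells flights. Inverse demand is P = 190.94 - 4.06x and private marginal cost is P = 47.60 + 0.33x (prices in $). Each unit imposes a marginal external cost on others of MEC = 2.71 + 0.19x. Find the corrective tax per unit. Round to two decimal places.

tax = $8.54 per unit

Social marginal cost = private MC + MEC = 50.31 + 0.52x.
Set SMC = demand: 50.31 + 0.52x = 190.94 - 4.06x → x* = 30.7052.
The Pigouvian tax equals MEC at x*: 2.71 + 0.19×30.7052 = 8.5440.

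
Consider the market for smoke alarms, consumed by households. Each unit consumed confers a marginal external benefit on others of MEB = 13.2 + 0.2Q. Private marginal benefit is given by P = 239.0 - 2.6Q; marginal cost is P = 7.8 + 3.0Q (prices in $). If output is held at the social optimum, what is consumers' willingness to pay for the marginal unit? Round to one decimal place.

Social marginal benefit = demand + MEB = 252.2 - 2.4Q.
Set SMB = MC: 252.2 - 2.4Q = 7.8 + 3.0Q → Q* = 45.2593.
Consumer price on the demand curve at Q*: 239.0 − 2.6×45.2593 = 121.3258.

P = $121.3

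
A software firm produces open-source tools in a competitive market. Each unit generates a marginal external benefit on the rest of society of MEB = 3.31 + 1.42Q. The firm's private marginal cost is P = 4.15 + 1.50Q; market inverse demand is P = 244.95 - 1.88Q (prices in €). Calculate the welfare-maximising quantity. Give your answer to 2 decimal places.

Q* = 124.55

Social marginal cost = private MC − MEB = 0.84 + 0.08Q.
Set SMC = demand: 0.84 + 0.08Q = 244.95 - 1.88Q → Q* = 124.5459.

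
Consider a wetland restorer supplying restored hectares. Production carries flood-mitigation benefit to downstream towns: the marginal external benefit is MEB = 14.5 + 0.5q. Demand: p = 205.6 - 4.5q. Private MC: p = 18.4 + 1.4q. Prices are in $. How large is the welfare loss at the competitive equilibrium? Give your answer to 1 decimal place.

DWL = $85.4

Market equilibrium (private): 18.4 + 1.4q = 205.6 - 4.5q → q_m = 31.7288.
Social marginal cost = private MC − MEB = 3.9 + 0.9q.
Set SMC = demand: 3.9 + 0.9q = 205.6 - 4.5q → q* = 37.3519.
Height of the DWL triangle at q_m is demand(q_m) − SMC(q_m) = MEB(q_m) = 30.3644.
DWL = ½ × 5.6231 × 30.3644 = 85.3710.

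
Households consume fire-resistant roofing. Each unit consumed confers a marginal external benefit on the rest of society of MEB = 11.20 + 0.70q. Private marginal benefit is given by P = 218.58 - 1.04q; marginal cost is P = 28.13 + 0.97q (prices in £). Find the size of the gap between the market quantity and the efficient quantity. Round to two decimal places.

59.18 units

Market equilibrium (private): 28.13 + 0.97q = 218.58 - 1.04q → q_m = 94.7512.
Social marginal benefit = demand + MEB = 229.78 - 0.34q.
Set SMB = MC: 229.78 - 0.34q = 28.13 + 0.97q → q* = 153.9313.
Gap = |94.7512 − 153.9313| = 59.1801.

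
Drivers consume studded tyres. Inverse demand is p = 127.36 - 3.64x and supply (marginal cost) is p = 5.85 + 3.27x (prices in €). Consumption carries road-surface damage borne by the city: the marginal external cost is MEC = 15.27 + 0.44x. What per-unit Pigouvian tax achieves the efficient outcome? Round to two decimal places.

tax = €21.63 per unit

Social marginal benefit = demand − MEC = 112.09 - 4.08x.
Set SMB = MC: 112.09 - 4.08x = 5.85 + 3.27x → x* = 14.4544.
The Pigouvian tax equals MEC at x*: 15.27 + 0.44×14.4544 = 21.6299.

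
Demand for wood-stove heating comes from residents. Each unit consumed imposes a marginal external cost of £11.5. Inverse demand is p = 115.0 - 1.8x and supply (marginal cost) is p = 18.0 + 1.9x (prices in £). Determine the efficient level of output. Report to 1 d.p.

x* = 23.1

Social marginal benefit = demand − MEC = 103.5 - 1.8x.
Set SMB = MC: 103.5 - 1.8x = 18.0 + 1.9x → x* = 23.1081.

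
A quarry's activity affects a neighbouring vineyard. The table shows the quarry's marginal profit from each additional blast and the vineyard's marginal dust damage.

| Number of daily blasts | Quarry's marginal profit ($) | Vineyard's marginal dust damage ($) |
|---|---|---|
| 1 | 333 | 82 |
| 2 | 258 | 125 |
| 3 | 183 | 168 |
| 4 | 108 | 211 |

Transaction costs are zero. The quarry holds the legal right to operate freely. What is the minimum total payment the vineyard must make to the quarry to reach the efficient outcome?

Left alone the quarry would choose level 4 (marginal profit stays positive).
Efficient level: k* = 3 (marginal profit ≥ marginal dust damage through 3).
The vineyard must at least cover the quarry's forgone profit from cutting 4→3: 108 = 108.

$108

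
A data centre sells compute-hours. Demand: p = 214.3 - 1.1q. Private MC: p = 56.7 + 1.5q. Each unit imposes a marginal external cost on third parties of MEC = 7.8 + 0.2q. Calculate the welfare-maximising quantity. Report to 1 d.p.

Social marginal cost = private MC + MEC = 64.5 + 1.7q.
Set SMC = demand: 64.5 + 1.7q = 214.3 - 1.1q → q* = 53.5000.

q* = 53.5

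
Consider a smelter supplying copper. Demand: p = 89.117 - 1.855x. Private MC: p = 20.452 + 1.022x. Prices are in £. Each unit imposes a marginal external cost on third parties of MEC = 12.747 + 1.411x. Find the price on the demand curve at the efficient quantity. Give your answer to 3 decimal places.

P = £64.927

Social marginal cost = private MC + MEC = 33.199 + 2.433x.
Set SMC = demand: 33.199 + 2.433x = 89.117 - 1.855x → x* = 13.0406.
Consumer price on the demand curve at x*: 89.117 − 1.855×13.0406 = 64.9267.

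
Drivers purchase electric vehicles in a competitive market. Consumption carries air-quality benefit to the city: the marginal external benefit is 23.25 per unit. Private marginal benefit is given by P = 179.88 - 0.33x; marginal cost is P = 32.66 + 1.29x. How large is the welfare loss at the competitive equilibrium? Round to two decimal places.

DWL = 166.84

Market equilibrium (private): 32.66 + 1.29x = 179.88 - 0.33x → x_m = 90.8765.
Social marginal benefit = demand + MEB = 203.13 - 0.33x.
Set SMB = MC: 203.13 - 0.33x = 32.66 + 1.29x → x* = 105.2284.
Between x* and x_m the wedge SMB − MC runs linearly from 0 to MEB(x_m), so the loss is a triangle.
DWL = ½ × 14.3519 × 23.2500 = 166.8408.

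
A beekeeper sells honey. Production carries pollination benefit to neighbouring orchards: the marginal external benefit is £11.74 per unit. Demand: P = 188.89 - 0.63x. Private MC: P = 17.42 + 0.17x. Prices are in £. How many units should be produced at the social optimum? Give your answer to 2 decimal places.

Social marginal cost = private MC − MEB = 5.68 + 0.17x.
Set SMC = demand: 5.68 + 0.17x = 188.89 - 0.63x → x* = 229.0125.

x* = 229.01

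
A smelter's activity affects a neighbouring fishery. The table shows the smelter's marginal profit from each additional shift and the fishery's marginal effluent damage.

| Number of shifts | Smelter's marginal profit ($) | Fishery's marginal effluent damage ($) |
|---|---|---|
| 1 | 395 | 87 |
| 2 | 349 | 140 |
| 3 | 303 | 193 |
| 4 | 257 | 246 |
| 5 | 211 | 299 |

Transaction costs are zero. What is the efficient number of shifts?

Bargaining reaches the level where marginal profit last exceeds marginal effluent damage.
That holds through level 4 (257 ≥ 246) but not at 5 (211 < 299).

4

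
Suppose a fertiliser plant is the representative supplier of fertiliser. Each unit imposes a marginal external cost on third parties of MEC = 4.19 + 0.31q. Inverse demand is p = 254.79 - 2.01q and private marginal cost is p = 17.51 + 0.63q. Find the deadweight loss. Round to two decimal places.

DWL = 174.13

Market equilibrium (private): 17.51 + 0.63q = 254.79 - 2.01q → q_m = 89.8788.
Social marginal cost = private MC + MEC = 21.70 + 0.94q.
Set SMC = demand: 21.70 + 0.94q = 254.79 - 2.01q → q* = 79.0136.
Between q* and q_m the wedge SMC − demand runs linearly from 0 to MEC(q_m), so the loss is a triangle.
DWL = ½ × 10.8652 × 32.0524 = 174.1279.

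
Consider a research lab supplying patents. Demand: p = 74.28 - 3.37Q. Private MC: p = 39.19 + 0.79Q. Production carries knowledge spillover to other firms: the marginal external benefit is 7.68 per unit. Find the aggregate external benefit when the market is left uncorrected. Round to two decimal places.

Market equilibrium (private): 39.19 + 0.79Q = 74.28 - 3.37Q → Q_m = 8.4351.
Total external benefit = MEB × Q_m = 7.68 × 8.4351 = 64.7816.

64.78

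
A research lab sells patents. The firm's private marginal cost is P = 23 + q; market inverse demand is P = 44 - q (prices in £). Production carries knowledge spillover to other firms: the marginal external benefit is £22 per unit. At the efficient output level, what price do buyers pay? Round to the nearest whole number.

P = £23

Social marginal cost = private MC − MEB = 1 + q.
Set SMC = demand: 1 + q = 44 - q → q* = 21.5000.
Consumer price on the demand curve at q*: 44 − 1×21.5000 = 22.5000.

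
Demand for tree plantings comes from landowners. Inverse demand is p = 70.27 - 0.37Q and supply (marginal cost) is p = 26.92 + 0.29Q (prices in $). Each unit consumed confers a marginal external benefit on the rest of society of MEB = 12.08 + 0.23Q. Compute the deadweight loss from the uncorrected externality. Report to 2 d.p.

Market equilibrium (private): 26.92 + 0.29Q = 70.27 - 0.37Q → Q_m = 65.6818.
Social marginal benefit = demand + MEB = 82.35 - 0.14Q.
Set SMB = MC: 82.35 - 0.14Q = 26.92 + 0.29Q → Q* = 128.9070.
The welfare-loss triangle has base |Q_m − Q*| and height MEB(Q_m) (the vertical gap between SMB and MC is zero at Q* and MEB at Q_m).
DWL = ½ × 63.2252 × 27.1868 = 859.4454.

DWL = $859.45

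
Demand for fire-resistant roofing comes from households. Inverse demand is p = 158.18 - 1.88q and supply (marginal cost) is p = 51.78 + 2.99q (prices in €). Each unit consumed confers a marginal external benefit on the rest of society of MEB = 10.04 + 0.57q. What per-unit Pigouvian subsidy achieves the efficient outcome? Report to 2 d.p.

subsidy = €25.48 per unit

Social marginal benefit = demand + MEB = 168.22 - 1.31q.
Set SMB = MC: 168.22 - 1.31q = 51.78 + 2.99q → q* = 27.0791.
The Pigouvian subsidy equals MEB at q*: 10.04 + 0.57×27.0791 = 25.4751.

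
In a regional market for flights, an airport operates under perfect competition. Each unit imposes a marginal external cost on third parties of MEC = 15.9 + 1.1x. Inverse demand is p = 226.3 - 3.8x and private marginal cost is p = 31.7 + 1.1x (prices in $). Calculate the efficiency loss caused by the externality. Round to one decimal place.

Market equilibrium (private): 31.7 + 1.1x = 226.3 - 3.8x → x_m = 39.7143.
Social marginal cost = private MC + MEC = 47.6 + 2.2x.
Set SMC = demand: 47.6 + 2.2x = 226.3 - 3.8x → x* = 29.7833.
The welfare-loss triangle has base |x_m − x*| and height MEC(x_m) (the vertical gap between SMC and demand is zero at x* and MEC at x_m).
DWL = ½ × 9.9310 × 59.5857 = 295.8728.

DWL = $295.9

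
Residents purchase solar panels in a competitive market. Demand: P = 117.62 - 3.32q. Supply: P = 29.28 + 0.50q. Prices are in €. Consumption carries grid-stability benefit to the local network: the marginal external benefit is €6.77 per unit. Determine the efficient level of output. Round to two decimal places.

Social marginal benefit = demand + MEB = 124.39 - 3.32q.
Set SMB = MC: 124.39 - 3.32q = 29.28 + 0.50q → q* = 24.8979.

q* = 24.90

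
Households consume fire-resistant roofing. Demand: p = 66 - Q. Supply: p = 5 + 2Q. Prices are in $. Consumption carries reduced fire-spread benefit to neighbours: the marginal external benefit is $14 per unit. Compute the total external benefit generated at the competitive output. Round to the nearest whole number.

Market equilibrium (private): 5 + 2Q = 66 - Q → Q_m = 20.3333.
Total external benefit = MEB × Q_m = 14 × 20.3333 = 284.6662.

$285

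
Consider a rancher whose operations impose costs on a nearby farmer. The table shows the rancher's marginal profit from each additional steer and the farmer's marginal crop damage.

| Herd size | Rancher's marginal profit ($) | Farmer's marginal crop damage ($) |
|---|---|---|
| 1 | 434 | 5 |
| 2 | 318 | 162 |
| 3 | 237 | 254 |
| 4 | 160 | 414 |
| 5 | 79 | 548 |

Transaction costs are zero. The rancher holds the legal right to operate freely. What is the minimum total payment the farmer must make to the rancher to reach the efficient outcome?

$476

Left alone the rancher would choose level 5 (marginal profit stays positive).
Efficient level: k* = 2 (marginal profit ≥ marginal crop damage through 2).
The farmer must at least cover the rancher's forgone profit from cutting 5→2: 237 + 160 + 79 = 476.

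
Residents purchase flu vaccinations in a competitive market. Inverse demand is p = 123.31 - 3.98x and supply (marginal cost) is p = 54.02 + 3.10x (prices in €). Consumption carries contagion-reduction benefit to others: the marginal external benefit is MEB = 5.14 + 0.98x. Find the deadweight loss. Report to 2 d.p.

Market equilibrium (private): 54.02 + 3.10x = 123.31 - 3.98x → x_m = 9.7867.
Social marginal benefit = demand + MEB = 128.45 - 3.00x.
Set SMB = MC: 128.45 - 3.00x = 54.02 + 3.10x → x* = 12.2016.
The welfare-loss triangle has base |x_m − x*| and height MEB(x_m) (the vertical gap between SMB and MC is zero at x* and MEB at x_m).
DWL = ½ × 2.4149 × 14.7310 = 17.7869.

DWL = €17.79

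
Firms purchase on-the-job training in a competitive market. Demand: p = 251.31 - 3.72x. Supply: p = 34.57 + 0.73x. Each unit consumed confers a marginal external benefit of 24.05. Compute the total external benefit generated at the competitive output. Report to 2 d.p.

1171.37

Market equilibrium (private): 34.57 + 0.73x = 251.31 - 3.72x → x_m = 48.7056.
Total external benefit = MEB × x_m = 24.05 × 48.7056 = 1171.3697.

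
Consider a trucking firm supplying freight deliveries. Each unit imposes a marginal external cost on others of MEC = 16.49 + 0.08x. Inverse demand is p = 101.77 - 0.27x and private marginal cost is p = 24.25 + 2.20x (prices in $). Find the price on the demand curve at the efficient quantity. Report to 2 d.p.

P = $95.31

Social marginal cost = private MC + MEC = 40.74 + 2.28x.
Set SMC = demand: 40.74 + 2.28x = 101.77 - 0.27x → x* = 23.9333.
Consumer price on the demand curve at x*: 101.77 − 0.27×23.9333 = 95.3080.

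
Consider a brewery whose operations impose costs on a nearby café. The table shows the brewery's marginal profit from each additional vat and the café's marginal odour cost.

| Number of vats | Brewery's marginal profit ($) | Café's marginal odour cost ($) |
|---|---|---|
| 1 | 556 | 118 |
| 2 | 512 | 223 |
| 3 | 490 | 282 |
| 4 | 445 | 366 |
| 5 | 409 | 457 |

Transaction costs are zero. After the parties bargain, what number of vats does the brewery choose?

4

Bargaining reaches the level where marginal profit last exceeds marginal odour cost.
That holds through level 4 (445 ≥ 366) but not at 5 (409 < 457).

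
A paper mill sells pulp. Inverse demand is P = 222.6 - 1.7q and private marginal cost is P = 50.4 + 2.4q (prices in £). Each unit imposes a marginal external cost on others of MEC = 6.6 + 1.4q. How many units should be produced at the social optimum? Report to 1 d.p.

q* = 30.1

Social marginal cost = private MC + MEC = 57.0 + 3.8q.
Set SMC = demand: 57.0 + 3.8q = 222.6 - 1.7q → q* = 30.1091.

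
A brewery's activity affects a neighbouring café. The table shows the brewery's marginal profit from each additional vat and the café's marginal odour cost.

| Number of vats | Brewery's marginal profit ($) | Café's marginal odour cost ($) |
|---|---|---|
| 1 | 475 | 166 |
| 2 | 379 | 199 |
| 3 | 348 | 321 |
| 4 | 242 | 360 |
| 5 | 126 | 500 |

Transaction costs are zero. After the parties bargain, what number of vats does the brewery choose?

Bargaining reaches the level where marginal profit last exceeds marginal odour cost.
That holds through level 3 (348 ≥ 321) but not at 4 (242 < 360).

3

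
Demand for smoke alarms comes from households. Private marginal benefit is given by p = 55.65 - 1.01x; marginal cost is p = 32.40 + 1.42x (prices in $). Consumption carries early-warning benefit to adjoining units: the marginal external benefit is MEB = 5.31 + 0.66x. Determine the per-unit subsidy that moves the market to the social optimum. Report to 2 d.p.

Social marginal benefit = demand + MEB = 60.96 - 0.35x.
Set SMB = MC: 60.96 - 0.35x = 32.40 + 1.42x → x* = 16.1356.
The Pigouvian subsidy equals MEB at x*: 5.31 + 0.66×16.1356 = 15.9595.

subsidy = $15.96 per unit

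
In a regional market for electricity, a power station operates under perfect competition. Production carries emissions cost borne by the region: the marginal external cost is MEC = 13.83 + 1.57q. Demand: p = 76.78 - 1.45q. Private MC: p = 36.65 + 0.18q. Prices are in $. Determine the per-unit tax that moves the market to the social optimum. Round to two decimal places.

tax = $26.73 per unit

Social marginal cost = private MC + MEC = 50.48 + 1.75q.
Set SMC = demand: 50.48 + 1.75q = 76.78 - 1.45q → q* = 8.2188.
The Pigouvian tax equals MEC at q*: 13.83 + 1.57×8.2188 = 26.7335.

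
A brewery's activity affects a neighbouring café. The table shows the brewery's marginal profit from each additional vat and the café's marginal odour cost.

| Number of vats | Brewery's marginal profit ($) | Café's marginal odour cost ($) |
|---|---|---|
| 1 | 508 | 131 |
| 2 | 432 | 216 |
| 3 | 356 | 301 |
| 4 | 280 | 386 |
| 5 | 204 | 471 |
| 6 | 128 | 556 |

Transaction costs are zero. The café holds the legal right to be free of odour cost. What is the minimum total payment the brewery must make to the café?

$648

Efficient level: marginal profit ≥ marginal odour cost through level 3, so k* = 3.
With the café holding the right, the brewery must at least compensate total damage at k*: 131 + 216 + 301 = 648.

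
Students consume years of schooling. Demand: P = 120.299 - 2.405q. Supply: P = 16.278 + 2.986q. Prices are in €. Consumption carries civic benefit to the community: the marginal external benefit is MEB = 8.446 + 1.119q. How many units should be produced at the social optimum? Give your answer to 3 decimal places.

Social marginal benefit = demand + MEB = 128.745 - 1.286q.
Set SMB = MC: 128.745 - 1.286q = 16.278 + 2.986q → q* = 26.3265.

q* = 26.327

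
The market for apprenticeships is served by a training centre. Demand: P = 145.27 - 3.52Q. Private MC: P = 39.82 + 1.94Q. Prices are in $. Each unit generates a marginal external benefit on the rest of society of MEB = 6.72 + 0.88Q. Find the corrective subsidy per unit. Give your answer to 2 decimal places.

Social marginal cost = private MC − MEB = 33.10 + 1.06Q.
Set SMC = demand: 33.10 + 1.06Q = 145.27 - 3.52Q → Q* = 24.4913.
The Pigouvian subsidy equals MEB at Q*: 6.72 + 0.88×24.4913 = 28.2723.

subsidy = $28.27 per unit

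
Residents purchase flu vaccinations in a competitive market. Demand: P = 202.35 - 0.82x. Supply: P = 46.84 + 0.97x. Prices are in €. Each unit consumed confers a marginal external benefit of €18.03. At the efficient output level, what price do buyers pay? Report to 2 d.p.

Social marginal benefit = demand + MEB = 220.38 - 0.82x.
Set SMB = MC: 220.38 - 0.82x = 46.84 + 0.97x → x* = 96.9497.
Consumer price on the demand curve at x*: 202.35 − 0.82×96.9497 = 122.8512.

P = €122.85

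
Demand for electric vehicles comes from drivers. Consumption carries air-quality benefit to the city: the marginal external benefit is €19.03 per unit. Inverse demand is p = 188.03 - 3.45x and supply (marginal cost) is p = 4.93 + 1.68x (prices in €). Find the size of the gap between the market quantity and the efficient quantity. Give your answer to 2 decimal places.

3.71 units

Market equilibrium (private): 4.93 + 1.68x = 188.03 - 3.45x → x_m = 35.6920.
Social marginal benefit = demand + MEB = 207.06 - 3.45x.
Set SMB = MC: 207.06 - 3.45x = 4.93 + 1.68x → x* = 39.4016.
Gap = |35.6920 − 39.4016| = 3.7096.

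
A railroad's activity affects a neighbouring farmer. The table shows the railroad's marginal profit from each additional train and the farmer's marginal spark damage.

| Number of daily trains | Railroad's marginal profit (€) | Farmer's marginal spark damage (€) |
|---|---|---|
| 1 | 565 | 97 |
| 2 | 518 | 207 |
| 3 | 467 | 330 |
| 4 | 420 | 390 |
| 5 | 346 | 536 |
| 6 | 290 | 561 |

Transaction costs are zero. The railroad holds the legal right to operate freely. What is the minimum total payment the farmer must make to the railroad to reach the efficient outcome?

€636

Left alone the railroad would choose level 6 (marginal profit stays positive).
Efficient level: k* = 4 (marginal profit ≥ marginal spark damage through 4).
The farmer must at least cover the railroad's forgone profit from cutting 6→4: 346 + 290 = 636.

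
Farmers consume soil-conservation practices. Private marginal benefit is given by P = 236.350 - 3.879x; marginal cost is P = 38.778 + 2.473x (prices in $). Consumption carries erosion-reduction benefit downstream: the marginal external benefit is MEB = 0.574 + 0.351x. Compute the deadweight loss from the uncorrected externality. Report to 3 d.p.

Market equilibrium (private): 38.778 + 2.473x = 236.350 - 3.879x → x_m = 31.1039.
Social marginal benefit = demand + MEB = 236.924 - 3.528x.
Set SMB = MC: 236.924 - 3.528x = 38.778 + 2.473x → x* = 33.0188.
The welfare-loss triangle has base |x_m − x*| and height MEB(x_m) (the vertical gap between SMB and MC is zero at x* and MEB at x_m).
DWL = ½ × 1.9149 × 11.4915 = 11.0025.

DWL = $11.003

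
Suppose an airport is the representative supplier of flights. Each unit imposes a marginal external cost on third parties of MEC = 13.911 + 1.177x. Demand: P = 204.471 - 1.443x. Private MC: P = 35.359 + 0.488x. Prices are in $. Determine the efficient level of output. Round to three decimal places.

x* = 49.936

Social marginal cost = private MC + MEC = 49.270 + 1.665x.
Set SMC = demand: 49.270 + 1.665x = 204.471 - 1.443x → x* = 49.9360.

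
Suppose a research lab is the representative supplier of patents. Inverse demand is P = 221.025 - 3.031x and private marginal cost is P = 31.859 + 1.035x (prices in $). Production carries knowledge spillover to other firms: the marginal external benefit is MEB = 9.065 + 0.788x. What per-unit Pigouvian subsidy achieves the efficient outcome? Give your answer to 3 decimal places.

subsidy = $56.718 per unit

Social marginal cost = private MC − MEB = 22.794 + 0.247x.
Set SMC = demand: 22.794 + 0.247x = 221.025 - 3.031x → x* = 60.4732.
The Pigouvian subsidy equals MEB at x*: 9.065 + 0.788×60.4732 = 56.7179.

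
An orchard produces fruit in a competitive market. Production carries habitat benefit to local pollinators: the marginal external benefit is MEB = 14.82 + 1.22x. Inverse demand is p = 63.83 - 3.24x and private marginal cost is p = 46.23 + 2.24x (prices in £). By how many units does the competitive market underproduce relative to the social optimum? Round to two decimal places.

Market equilibrium (private): 46.23 + 2.24x = 63.83 - 3.24x → x_m = 3.2117.
Social marginal cost = private MC − MEB = 31.41 + 1.02x.
Set SMC = demand: 31.41 + 1.02x = 63.83 - 3.24x → x* = 7.6103.
Gap = |3.2117 − 7.6103| = 4.3986.

4.40 units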